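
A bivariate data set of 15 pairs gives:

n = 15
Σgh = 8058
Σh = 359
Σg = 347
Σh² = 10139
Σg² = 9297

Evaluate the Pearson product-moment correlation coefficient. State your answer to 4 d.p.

-0.1761

r = (nΣgh − ΣgΣh) / √[(nΣg² − (Σg)²)(nΣh² − (Σh)²)]
Numerator: 15×8058 − 347×359 = -3703
Denominator: √[(139455 − 120409)(152085 − 128881)] = √[19046 × 23204] = 21022.4495
r = -3703 / 21022.4495 ≈ -0.1761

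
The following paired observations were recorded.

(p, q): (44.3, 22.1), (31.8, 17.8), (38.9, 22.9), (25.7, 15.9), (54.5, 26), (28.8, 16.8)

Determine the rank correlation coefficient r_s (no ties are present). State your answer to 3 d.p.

0.943

Rank p: 5, 3, 4, 1, 6, 2
Rank q: 4, 3, 5, 1, 6, 2
d = rank(p) − rank(q): 1, 0, -1, 0, 0, 0; Σd² = 2
ρ = 1 − 6Σd² / [n(n²−1)] = 1 − 6×2 / (6×35) = 1 − 12/210 ≈ 0.943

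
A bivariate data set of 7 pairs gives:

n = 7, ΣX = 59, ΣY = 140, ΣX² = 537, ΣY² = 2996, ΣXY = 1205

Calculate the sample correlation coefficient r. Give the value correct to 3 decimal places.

0.283

r = (nΣXY − ΣXΣY) / √[(nΣX² − (ΣX)²)(nΣY² − (ΣY)²)]
Numerator: 7×1205 − 59×140 = 175
Denominator: √[(3759 − 3481)(20972 − 19600)] = √[278 × 1372] = 617.5889
r = 175 / 617.5889 ≈ 0.283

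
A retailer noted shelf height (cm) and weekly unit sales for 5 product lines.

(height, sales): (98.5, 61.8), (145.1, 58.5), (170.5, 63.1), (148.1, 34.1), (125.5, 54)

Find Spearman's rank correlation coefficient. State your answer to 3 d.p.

Rank height: 1, 3, 5, 4, 2
Rank sales: 4, 3, 5, 1, 2
d = rank(height) − rank(sales): -3, 0, 0, 3, 0; Σd² = 18
ρ = 1 − 6Σd² / [n(n²−1)] = 1 − 6×18 / (5×24) = 1 − 108/120 ≈ 0.100

0.100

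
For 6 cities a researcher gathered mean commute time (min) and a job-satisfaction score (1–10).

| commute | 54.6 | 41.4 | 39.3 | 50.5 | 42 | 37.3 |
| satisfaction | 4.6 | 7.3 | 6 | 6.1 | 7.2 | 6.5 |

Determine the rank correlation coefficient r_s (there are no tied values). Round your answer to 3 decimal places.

-0.371

Rank commute: 6, 3, 2, 5, 4, 1
Rank satisfaction: 1, 6, 2, 3, 5, 4
d = rank(commute) − rank(satisfaction): 5, -3, 0, 2, -1, -3; Σd² = 48
ρ = 1 − 6Σd² / [n(n²−1)] = 1 − 6×48 / (6×35) = 1 − 288/210 ≈ -0.371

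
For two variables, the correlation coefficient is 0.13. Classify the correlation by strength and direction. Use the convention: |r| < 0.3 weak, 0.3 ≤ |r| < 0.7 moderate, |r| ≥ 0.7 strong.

weak positive

r = 0.13 > 0 so the relationship is positive.
|r| = 0.13, which falls in the weak range.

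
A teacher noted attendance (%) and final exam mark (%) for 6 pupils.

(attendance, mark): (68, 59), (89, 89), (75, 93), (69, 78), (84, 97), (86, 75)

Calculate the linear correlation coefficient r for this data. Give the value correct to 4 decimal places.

0.5414

n = 6, Σx = 471, Σy = 491, Σx² = 37383, Σy² = 41169, Σxy = 38888
nΣxy − ΣxΣy = 233328 − 231261 = 2067
nΣx² − (Σx)² = 224298 − 221841 = 2457; nΣy² − (Σy)² = 247014 − 241081 = 5933
r = 2067 / √(2457 × 5933) = 2067 / 3818.0337 ≈ 0.5414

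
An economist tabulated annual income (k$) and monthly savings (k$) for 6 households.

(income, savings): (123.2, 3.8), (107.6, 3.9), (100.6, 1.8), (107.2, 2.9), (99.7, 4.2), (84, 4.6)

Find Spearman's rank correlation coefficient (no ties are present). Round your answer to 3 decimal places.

-0.486

Rank income: 6, 5, 3, 4, 2, 1
Rank savings: 3, 4, 1, 2, 5, 6
d = rank(income) − rank(savings): 3, 1, 2, 2, -3, -5; Σd² = 52
ρ = 1 − 6Σd² / [n(n²−1)] = 1 − 6×52 / (6×35) = 1 − 312/210 ≈ -0.486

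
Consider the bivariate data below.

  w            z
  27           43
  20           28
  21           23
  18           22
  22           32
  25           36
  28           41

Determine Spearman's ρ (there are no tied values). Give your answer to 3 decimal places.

Rank w: 6, 2, 3, 1, 4, 5, 7
Rank z: 7, 3, 2, 1, 4, 5, 6
d = rank(w) − rank(z): -1, -1, 1, 0, 0, 0, 1; Σd² = 4
ρ = 1 − 6Σd² / [n(n²−1)] = 1 − 6×4 / (7×48) = 1 − 24/336 ≈ 0.929

0.929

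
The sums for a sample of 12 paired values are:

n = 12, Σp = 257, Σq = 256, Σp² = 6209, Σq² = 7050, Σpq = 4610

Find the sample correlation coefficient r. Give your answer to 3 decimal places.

r = (nΣpq − ΣpΣq) / √[(nΣp² − (Σp)²)(nΣq² − (Σq)²)]
Numerator: 12×4610 − 257×256 = -10472
Denominator: √[(74508 − 66049)(84600 − 65536)] = √[8459 × 19064] = 12698.9124
r = -10472 / 12698.9124 ≈ -0.825

-0.825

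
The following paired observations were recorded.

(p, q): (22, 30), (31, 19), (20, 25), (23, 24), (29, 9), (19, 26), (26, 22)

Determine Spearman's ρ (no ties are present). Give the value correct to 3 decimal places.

Rank p: 3, 7, 2, 4, 6, 1, 5
Rank q: 7, 2, 5, 4, 1, 6, 3
d = rank(p) − rank(q): -4, 5, -3, 0, 5, -5, 2; Σd² = 104
ρ = 1 − 6Σd² / [n(n²−1)] = 1 − 6×104 / (7×48) = 1 − 624/336 ≈ -0.857

-0.857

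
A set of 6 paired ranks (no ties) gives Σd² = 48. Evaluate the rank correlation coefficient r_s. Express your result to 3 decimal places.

ρ = 1 − 6Σd² / [n(n²−1)] = 1 − 6×48 / (6×35)
  = 1 − 288/210 = 1 − 1.3714 ≈ -0.371

-0.371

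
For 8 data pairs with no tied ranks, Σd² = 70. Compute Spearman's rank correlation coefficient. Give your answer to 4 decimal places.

0.1667

ρ = 1 − 6Σd² / [n(n²−1)] = 1 − 6×70 / (8×63)
  = 1 − 420/504 = 1 − 0.83333 ≈ 0.1667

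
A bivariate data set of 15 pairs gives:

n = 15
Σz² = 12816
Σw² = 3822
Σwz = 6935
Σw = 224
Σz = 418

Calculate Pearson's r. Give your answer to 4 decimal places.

r = (nΣwz − ΣwΣz) / √[(nΣw² − (Σw)²)(nΣz² − (Σz)²)]
Numerator: 15×6935 − 224×418 = 10393
Denominator: √[(57330 − 50176)(192240 − 174724)] = √[7154 × 17516] = 11194.1710
r = 10393 / 11194.1710 ≈ 0.9284

0.9284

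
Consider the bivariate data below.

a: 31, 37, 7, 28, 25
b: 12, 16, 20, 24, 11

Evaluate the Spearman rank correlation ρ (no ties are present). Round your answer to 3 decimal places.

-0.100

Rank a: 4, 5, 1, 3, 2
Rank b: 2, 3, 4, 5, 1
d = rank(a) − rank(b): 2, 2, -3, -2, 1; Σd² = 22
ρ = 1 − 6Σd² / [n(n²−1)] = 1 − 6×22 / (5×24) = 1 − 132/120 ≈ -0.100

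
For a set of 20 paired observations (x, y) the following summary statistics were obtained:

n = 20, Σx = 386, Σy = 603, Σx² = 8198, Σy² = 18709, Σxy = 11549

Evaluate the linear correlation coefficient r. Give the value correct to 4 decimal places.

r = (nΣxy − ΣxΣy) / √[(nΣx² − (Σx)²)(nΣy² − (Σy)²)]
Numerator: 20×11549 − 386×603 = -1778
Denominator: √[(163960 − 148996)(374180 − 363609)] = √[14964 × 10571] = 12577.1397
r = -1778 / 12577.1397 ≈ -0.1414

-0.1414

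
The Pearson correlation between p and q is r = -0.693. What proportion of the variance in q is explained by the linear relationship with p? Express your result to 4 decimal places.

r² = (-0.693)² = 0.4802

0.4802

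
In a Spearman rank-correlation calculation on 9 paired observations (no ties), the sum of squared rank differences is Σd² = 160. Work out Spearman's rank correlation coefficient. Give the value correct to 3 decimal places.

-0.333

ρ = 1 − 6Σd² / [n(n²−1)] = 1 − 6×160 / (9×80)
  = 1 − 960/720 = 1 − 1.3333 ≈ -0.333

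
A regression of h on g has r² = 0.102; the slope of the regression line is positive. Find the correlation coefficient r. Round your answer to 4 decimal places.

0.3194

|r| = √0.102 = 0.3194
The association is positive, so r = 0.3194.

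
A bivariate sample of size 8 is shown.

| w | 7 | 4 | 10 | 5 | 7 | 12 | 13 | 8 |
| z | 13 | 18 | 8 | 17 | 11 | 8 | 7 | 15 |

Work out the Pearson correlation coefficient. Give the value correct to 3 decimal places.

n = 8, Σw = 66, Σz = 97, Σw² = 616, Σz² = 1305, Σwz = 712
nΣwz − ΣwΣz = 5696 − 6402 = -706
nΣw² − (Σw)² = 4928 − 4356 = 572; nΣz² − (Σz)² = 10440 − 9409 = 1031
r = -706 / √(572 × 1031) = -706 / 767.9401 ≈ -0.919

-0.919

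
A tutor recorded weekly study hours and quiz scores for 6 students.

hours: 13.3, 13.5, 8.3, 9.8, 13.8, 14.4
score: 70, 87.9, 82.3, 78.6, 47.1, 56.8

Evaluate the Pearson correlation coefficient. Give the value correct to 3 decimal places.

-0.563

n = 6, Σx = 73.1, Σy = 422.7, Σx² = 921.87, Σy² = 31022.31, Σxy = 5038.92
nΣxy − ΣxΣy = 30233.52 − 30899.37 = -665.85
nΣx² − (Σx)² = 5531.22 − 5343.61 = 187.61; nΣy² − (Σy)² = 186133.86 − 178675.29 = 7458.57
r = -665.85 / √(187.61 × 7458.57) = -665.85 / 1182.9211 ≈ -0.563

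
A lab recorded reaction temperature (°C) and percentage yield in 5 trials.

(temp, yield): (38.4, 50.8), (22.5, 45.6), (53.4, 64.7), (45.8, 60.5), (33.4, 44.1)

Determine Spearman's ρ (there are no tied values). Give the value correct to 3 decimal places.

0.900

Rank temp: 3, 1, 5, 4, 2
Rank yield: 3, 2, 5, 4, 1
d = rank(temp) − rank(yield): 0, -1, 0, 0, 1; Σd² = 2
ρ = 1 − 6Σd² / [n(n²−1)] = 1 − 6×2 / (5×24) = 1 − 12/120 ≈ 0.900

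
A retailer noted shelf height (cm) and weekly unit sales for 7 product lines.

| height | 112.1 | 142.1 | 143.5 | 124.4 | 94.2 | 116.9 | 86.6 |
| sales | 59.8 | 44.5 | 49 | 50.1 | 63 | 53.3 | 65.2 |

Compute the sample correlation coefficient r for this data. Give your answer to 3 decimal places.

n = 7, Σx = 819.8, Σy = 384.9, Σx² = 98865.24, Σy² = 21528.23, Σxy = 44102.66
nΣxy − ΣxΣy = 308718.62 − 315541.02 = -6822.4
nΣx² − (Σx)² = 692056.68 − 672072.04 = 19984.64; nΣy² − (Σy)² = 150697.61 − 148148.01 = 2549.6
r = -6822.4 / √(19984.64 × 2549.6) = -6822.4 / 7138.1257 ≈ -0.956

-0.956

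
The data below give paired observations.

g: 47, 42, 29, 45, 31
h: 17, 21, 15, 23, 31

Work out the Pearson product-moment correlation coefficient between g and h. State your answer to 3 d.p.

-0.192

n = 5, Σg = 194, Σh = 107, Σg² = 7800, Σh² = 2445, Σgh = 4112
nΣgh − ΣgΣh = 20560 − 20758 = -198
nΣg² − (Σg)² = 39000 − 37636 = 1364; nΣh² − (Σh)² = 12225 − 11449 = 776
r = -198 / √(1364 × 776) = -198 / 1028.8168 ≈ -0.192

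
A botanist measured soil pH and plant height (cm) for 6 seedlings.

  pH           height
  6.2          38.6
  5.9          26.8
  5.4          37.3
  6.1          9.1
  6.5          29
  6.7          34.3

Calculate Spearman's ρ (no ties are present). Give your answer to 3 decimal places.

Rank pH: 4, 2, 1, 3, 5, 6
Rank height: 6, 2, 5, 1, 3, 4
d = rank(pH) − rank(height): -2, 0, -4, 2, 2, 2; Σd² = 32
ρ = 1 − 6Σd² / [n(n²−1)] = 1 − 6×32 / (6×35) = 1 − 192/210 ≈ 0.086

0.086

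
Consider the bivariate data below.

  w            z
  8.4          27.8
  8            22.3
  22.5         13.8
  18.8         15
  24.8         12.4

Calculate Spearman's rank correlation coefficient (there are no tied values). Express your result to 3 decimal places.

Rank w: 2, 1, 4, 3, 5
Rank z: 5, 4, 2, 3, 1
d = rank(w) − rank(z): -3, -3, 2, 0, 4; Σd² = 38
ρ = 1 − 6Σd² / [n(n²−1)] = 1 − 6×38 / (5×24) = 1 − 228/120 ≈ -0.900

-0.900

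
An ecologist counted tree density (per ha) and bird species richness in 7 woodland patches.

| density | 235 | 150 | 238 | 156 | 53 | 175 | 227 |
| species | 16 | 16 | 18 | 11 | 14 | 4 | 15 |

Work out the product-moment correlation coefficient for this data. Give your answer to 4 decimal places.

n = 7, Σx = 1234, Σy = 94, Σx² = 243668, Σy² = 1394, Σxy = 17007
nΣxy − ΣxΣy = 119049 − 115996 = 3053
nΣx² − (Σx)² = 1705676 − 1522756 = 182920; nΣy² − (Σy)² = 9758 − 8836 = 922
r = 3053 / √(182920 × 922) = 3053 / 12986.6177 ≈ 0.2351

0.2351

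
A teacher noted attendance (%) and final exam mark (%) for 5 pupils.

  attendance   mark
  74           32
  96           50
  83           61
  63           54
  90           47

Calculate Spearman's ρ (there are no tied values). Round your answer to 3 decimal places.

Rank attendance: 2, 5, 3, 1, 4
Rank mark: 1, 3, 5, 4, 2
d = rank(attendance) − rank(mark): 1, 2, -2, -3, 2; Σd² = 22
ρ = 1 − 6Σd² / [n(n²−1)] = 1 − 6×22 / (5×24) = 1 − 132/120 ≈ -0.100

-0.100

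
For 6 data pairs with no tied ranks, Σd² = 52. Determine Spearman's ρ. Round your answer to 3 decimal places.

ρ = 1 − 6Σd² / [n(n²−1)] = 1 − 6×52 / (6×35)
  = 1 − 312/210 = 1 − 1.4857 ≈ -0.486

-0.486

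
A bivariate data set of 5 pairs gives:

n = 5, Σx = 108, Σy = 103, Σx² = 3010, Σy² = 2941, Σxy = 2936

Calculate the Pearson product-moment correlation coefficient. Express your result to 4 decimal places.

r = (nΣxy − ΣxΣy) / √[(nΣx² − (Σx)²)(nΣy² − (Σy)²)]
Numerator: 5×2936 − 108×103 = 3556
Denominator: √[(15050 − 11664)(14705 − 10609)] = √[3386 × 4096] = 3724.1182
r = 3556 / 3724.1182 ≈ 0.9549

0.9549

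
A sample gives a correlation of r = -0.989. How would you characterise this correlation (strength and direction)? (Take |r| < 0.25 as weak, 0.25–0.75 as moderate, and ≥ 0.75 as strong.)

strong negative

r = -0.989 < 0 so the relationship is negative.
|r| = 0.989, which falls in the strong range.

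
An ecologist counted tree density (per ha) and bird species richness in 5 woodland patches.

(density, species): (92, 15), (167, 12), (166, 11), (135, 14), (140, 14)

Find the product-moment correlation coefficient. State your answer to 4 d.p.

-0.8963

n = 5, Σx = 700, Σy = 66, Σx² = 101734, Σy² = 882, Σxy = 9060
nΣxy − ΣxΣy = 45300 − 46200 = -900
nΣx² − (Σx)² = 508670 − 490000 = 18670; nΣy² − (Σy)² = 4410 − 4356 = 54
r = -900 / √(18670 × 54) = -900 / 1004.0817 ≈ -0.8963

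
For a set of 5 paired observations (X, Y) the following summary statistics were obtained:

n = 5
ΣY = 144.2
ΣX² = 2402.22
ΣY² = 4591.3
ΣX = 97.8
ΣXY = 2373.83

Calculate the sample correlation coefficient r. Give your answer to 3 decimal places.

r = (nΣXY − ΣXΣY) / √[(nΣX² − (ΣX)²)(nΣY² − (ΣY)²)]
Numerator: 5×2373.83 − 97.8×144.2 = -2233.61
Denominator: √[(12011.1 − 9564.84)(22956.5 − 20793.64)] = √[2446.26 × 2162.86] = 2300.1995
r = -2233.61 / 2300.1995 ≈ -0.971

-0.971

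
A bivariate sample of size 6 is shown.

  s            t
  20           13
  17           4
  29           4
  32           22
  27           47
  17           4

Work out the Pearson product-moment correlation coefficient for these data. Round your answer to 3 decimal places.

0.472

n = 6, Σs = 142, Σt = 94, Σs² = 3572, Σt² = 2910, Σst = 2485
nΣst − ΣsΣt = 14910 − 13348 = 1562
nΣs² − (Σs)² = 21432 − 20164 = 1268; nΣt² − (Σt)² = 17460 − 8836 = 8624
r = 1562 / √(1268 × 8624) = 1562 / 3306.8462 ≈ 0.472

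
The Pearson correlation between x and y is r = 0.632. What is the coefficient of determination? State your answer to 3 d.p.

r² = (0.632)² = 0.399

0.399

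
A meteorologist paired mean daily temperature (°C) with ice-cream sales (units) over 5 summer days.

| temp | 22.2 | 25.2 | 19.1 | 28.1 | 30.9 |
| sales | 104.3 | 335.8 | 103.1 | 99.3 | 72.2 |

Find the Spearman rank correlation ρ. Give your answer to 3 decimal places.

-0.600

Rank temp: 2, 3, 1, 4, 5
Rank sales: 4, 5, 3, 2, 1
d = rank(temp) − rank(sales): -2, -2, -2, 2, 4; Σd² = 32
ρ = 1 − 6Σd² / [n(n²−1)] = 1 − 6×32 / (5×24) = 1 − 192/120 ≈ -0.600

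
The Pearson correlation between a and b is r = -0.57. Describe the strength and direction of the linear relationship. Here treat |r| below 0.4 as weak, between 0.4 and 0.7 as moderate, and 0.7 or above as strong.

r = -0.57 < 0 so the relationship is negative.
|r| = 0.57, which falls in the moderate range.

moderate negative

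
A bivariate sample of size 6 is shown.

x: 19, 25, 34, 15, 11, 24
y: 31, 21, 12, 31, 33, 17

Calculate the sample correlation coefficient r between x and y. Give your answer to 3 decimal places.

n = 6, Σx = 128, Σy = 145, Σx² = 3064, Σy² = 3885, Σxy = 2758
nΣxy − ΣxΣy = 16548 − 18560 = -2012
nΣx² − (Σx)² = 18384 − 16384 = 2000; nΣy² − (Σy)² = 23310 − 21025 = 2285
r = -2012 / √(2000 × 2285) = -2012 / 2137.7558 ≈ -0.941

-0.941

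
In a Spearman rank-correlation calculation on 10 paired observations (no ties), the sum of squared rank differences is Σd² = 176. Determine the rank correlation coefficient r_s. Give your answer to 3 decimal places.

ρ = 1 − 6Σd² / [n(n²−1)] = 1 − 6×176 / (10×99)
  = 1 − 1056/990 = 1 − 1.0667 ≈ -0.067

-0.067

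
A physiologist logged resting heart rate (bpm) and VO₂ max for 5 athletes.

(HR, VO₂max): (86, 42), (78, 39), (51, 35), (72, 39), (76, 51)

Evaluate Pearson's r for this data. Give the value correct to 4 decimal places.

n = 5, Σx = 363, Σy = 206, Σx² = 27041, Σy² = 8632, Σxy = 15123
nΣxy − ΣxΣy = 75615 − 74778 = 837
nΣx² − (Σx)² = 135205 − 131769 = 3436; nΣy² − (Σy)² = 43160 − 42436 = 724
r = 837 / √(3436 × 724) = 837 / 1577.2330 ≈ 0.5307

0.5307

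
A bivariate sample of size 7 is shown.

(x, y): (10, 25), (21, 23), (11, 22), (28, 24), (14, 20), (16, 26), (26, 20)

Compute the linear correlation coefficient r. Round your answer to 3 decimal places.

n = 7, Σx = 126, Σy = 160, Σx² = 2574, Σy² = 3690, Σxy = 2863
nΣxy − ΣxΣy = 20041 − 20160 = -119
nΣx² − (Σx)² = 18018 − 15876 = 2142; nΣy² − (Σy)² = 25830 − 25600 = 230
r = -119 / √(2142 × 230) = -119 / 701.8974 ≈ -0.170

-0.170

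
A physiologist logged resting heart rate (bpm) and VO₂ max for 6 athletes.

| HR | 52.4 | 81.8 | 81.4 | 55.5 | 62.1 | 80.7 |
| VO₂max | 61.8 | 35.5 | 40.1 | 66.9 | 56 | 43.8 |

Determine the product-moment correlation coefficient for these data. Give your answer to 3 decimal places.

n = 6, Σx = 413.9, Σy = 304.1, Σx² = 29512.11, Σy² = 16217.55, Σxy = 20131.57
nΣxy − ΣxΣy = 120789.42 − 125866.99 = -5077.57
nΣx² − (Σx)² = 177072.66 − 171313.21 = 5759.45; nΣy² − (Σy)² = 97305.3 − 92476.81 = 4828.49
r = -5077.57 / √(5759.45 × 4828.49) = -5077.57 / 5273.4663 ≈ -0.963

-0.963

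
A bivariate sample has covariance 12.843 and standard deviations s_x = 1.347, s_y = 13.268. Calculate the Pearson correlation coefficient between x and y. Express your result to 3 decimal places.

0.719

r = Cov(x,y) / (s_x · s_y) = 12.843 / (1.347 × 13.268)
  = 12.843 / 17.8720 ≈ 0.719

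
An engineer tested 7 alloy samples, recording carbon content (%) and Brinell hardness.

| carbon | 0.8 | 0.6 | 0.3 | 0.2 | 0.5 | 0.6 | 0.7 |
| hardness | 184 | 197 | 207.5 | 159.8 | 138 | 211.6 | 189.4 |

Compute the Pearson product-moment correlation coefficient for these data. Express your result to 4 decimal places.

0.2271

n = 7, Σx = 3.7, Σy = 1287.3, Σx² = 2.23, Σy² = 240948.21, Σxy = 688.15
nΣxy − ΣxΣy = 4817.05 − 4763.01 = 54.04
nΣx² − (Σx)² = 15.61 − 13.69 = 1.92; nΣy² − (Σy)² = 1686637.47 − 1657141.29 = 29496.18
r = 54.04 / √(1.92 × 29496.18) = 54.04 / 237.9762 ≈ 0.2271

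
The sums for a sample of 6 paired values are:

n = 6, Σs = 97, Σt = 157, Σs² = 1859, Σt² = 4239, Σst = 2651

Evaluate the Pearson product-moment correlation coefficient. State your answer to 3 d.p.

0.578

r = (nΣst − ΣsΣt) / √[(nΣs² − (Σs)²)(nΣt² − (Σt)²)]
Numerator: 6×2651 − 97×157 = 677
Denominator: √[(11154 − 9409)(25434 − 24649)] = √[1745 × 785] = 1170.3952
r = 677 / 1170.3952 ≈ 0.578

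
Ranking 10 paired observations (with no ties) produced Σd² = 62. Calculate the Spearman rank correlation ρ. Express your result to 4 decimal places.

0.6242

ρ = 1 − 6Σd² / [n(n²−1)] = 1 − 6×62 / (10×99)
  = 1 − 372/990 = 1 − 0.37576 ≈ 0.6242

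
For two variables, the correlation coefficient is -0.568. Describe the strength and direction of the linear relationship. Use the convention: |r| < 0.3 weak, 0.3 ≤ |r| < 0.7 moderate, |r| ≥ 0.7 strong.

r = -0.568 < 0 so the relationship is negative.
|r| = 0.568, which falls in the moderate range.

moderate negative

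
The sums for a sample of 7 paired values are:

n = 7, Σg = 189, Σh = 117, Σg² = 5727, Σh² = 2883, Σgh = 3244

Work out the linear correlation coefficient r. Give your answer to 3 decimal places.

r = (nΣgh − ΣgΣh) / √[(nΣg² − (Σg)²)(nΣh² − (Σh)²)]
Numerator: 7×3244 − 189×117 = 595
Denominator: √[(40089 − 35721)(20181 − 13689)] = √[4368 × 6492] = 5325.1344
r = 595 / 5325.1344 ≈ 0.112

0.112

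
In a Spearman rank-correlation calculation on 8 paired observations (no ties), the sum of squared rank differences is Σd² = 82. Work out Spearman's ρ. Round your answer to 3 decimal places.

ρ = 1 − 6Σd² / [n(n²−1)] = 1 − 6×82 / (8×63)
  = 1 − 492/504 = 1 − 0.9762 ≈ 0.024

0.024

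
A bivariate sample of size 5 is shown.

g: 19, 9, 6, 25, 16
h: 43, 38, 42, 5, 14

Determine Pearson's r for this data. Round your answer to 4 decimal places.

n = 5, Σg = 75, Σh = 142, Σg² = 1359, Σh² = 5278, Σgh = 1760
nΣgh − ΣgΣh = 8800 − 10650 = -1850
nΣg² − (Σg)² = 6795 − 5625 = 1170; nΣh² − (Σh)² = 26390 − 20164 = 6226
r = -1850 / √(1170 × 6226) = -1850 / 2698.9665 ≈ -0.6854

-0.6854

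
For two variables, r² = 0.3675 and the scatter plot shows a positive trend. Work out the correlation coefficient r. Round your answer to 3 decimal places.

|r| = √0.3675 = 0.606
The association is positive, so r = 0.606.

0.606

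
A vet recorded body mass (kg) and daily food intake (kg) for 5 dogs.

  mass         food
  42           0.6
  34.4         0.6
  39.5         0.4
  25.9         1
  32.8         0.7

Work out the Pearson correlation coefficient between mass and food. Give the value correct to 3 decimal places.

-0.862

n = 5, Σx = 174.6, Σy = 3.3, Σx² = 6254.26, Σy² = 2.37, Σxy = 110.5
nΣxy − ΣxΣy = 552.5 − 576.18 = -23.68
nΣx² − (Σx)² = 31271.3 − 30485.16 = 786.14; nΣy² − (Σy)² = 11.85 − 10.89 = 0.96
r = -23.68 / √(786.14 × 0.96) = -23.68 / 27.4717 ≈ -0.862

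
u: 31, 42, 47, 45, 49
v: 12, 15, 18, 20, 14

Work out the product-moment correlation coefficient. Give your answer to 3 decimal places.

n = 5, Σu = 214, Σv = 79, Σu² = 9360, Σv² = 1289, Σuv = 3434
nΣuv − ΣuΣv = 17170 − 16906 = 264
nΣu² − (Σu)² = 46800 − 45796 = 1004; nΣv² − (Σv)² = 6445 − 6241 = 204
r = 264 / √(1004 × 204) = 264 / 452.5660 ≈ 0.583

0.583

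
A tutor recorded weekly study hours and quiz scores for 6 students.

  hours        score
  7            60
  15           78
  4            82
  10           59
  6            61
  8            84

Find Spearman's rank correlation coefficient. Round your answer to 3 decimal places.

Rank hours: 3, 6, 1, 5, 2, 4
Rank score: 2, 4, 5, 1, 3, 6
d = rank(hours) − rank(score): 1, 2, -4, 4, -1, -2; Σd² = 42
ρ = 1 − 6Σd² / [n(n²−1)] = 1 − 6×42 / (6×35) = 1 − 252/210 ≈ -0.200

-0.200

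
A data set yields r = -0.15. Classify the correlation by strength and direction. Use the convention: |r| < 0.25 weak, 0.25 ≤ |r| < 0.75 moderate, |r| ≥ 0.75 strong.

r = -0.15 < 0 so the relationship is negative.
|r| = 0.15, which falls in the weak range.

weak negative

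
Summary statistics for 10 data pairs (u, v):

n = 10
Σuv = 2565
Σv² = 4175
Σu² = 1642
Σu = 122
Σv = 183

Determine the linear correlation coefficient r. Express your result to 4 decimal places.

r = (nΣuv − ΣuΣv) / √[(nΣu² − (Σu)²)(nΣv² − (Σv)²)]
Numerator: 10×2565 − 122×183 = 3324
Denominator: √[(16420 − 14884)(41750 − 33489)] = √[1536 × 8261] = 3562.1477
r = 3324 / 3562.1477 ≈ 0.9331

0.9331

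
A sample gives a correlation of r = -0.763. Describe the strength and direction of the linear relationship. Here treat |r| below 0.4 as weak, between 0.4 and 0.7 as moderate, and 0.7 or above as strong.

r = -0.763 < 0 so the relationship is negative.
|r| = 0.763, which falls in the strong range.

strong negative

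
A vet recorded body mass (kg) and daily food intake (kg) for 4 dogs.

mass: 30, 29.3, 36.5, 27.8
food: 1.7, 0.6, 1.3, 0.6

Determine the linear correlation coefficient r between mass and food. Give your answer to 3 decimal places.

n = 4, Σx = 123.6, Σy = 4.2, Σx² = 3863.58, Σy² = 5.3, Σxy = 132.71
nΣxy − ΣxΣy = 530.84 − 519.12 = 11.72
nΣx² − (Σx)² = 15454.32 − 15276.96 = 177.36; nΣy² − (Σy)² = 21.2 − 17.64 = 3.56
r = 11.72 / √(177.36 × 3.56) = 11.72 / 25.1277 ≈ 0.466

0.466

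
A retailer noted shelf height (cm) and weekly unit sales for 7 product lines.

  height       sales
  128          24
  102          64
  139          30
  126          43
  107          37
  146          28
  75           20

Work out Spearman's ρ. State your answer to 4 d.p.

Rank height: 5, 2, 6, 4, 3, 7, 1
Rank sales: 2, 7, 4, 6, 5, 3, 1
d = rank(height) − rank(sales): 3, -5, 2, -2, -2, 4, 0; Σd² = 62
ρ = 1 − 6Σd² / [n(n²−1)] = 1 − 6×62 / (7×48) = 1 − 372/336 ≈ -0.1071

-0.1071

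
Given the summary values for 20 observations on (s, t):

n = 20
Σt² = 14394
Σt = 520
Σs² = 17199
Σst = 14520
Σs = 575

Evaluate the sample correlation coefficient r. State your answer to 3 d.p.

r = (nΣst − ΣsΣt) / √[(nΣs² − (Σs)²)(nΣt² − (Σt)²)]
Numerator: 20×14520 − 575×520 = -8600
Denominator: √[(343980 − 330625)(287880 − 270400)] = √[13355 × 17480] = 15278.9201
r = -8600 / 15278.9201 ≈ -0.563

-0.563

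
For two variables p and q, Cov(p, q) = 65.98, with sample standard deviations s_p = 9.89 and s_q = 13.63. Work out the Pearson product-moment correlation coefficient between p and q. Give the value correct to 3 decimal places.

r = Cov(p,q) / (s_p · s_q) = 65.98 / (9.89 × 13.63)
  = 65.98 / 134.8007 ≈ 0.489

0.489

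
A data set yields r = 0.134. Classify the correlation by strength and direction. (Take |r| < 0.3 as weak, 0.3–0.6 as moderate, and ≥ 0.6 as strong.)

weak positive

r = 0.134 > 0 so the relationship is positive.
|r| = 0.134, which falls in the weak range.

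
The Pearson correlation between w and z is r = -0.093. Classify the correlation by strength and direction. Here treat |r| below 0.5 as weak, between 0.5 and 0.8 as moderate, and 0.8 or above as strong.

weak negative

r = -0.093 < 0 so the relationship is negative.
|r| = 0.093, which falls in the weak range.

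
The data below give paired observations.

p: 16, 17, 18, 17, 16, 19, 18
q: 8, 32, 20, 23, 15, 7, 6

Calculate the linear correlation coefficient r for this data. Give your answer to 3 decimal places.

n = 7, Σp = 121, Σq = 111, Σp² = 2099, Σq² = 2327, Σpq = 1904
nΣpq − ΣpΣq = 13328 − 13431 = -103
nΣp² − (Σp)² = 14693 − 14641 = 52; nΣq² − (Σq)² = 16289 − 12321 = 3968
r = -103 / √(52 × 3968) = -103 / 454.2422 ≈ -0.227

-0.227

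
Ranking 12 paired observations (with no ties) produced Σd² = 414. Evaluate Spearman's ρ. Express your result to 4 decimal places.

ρ = 1 − 6Σd² / [n(n²−1)] = 1 − 6×414 / (12×143)
  = 1 − 2484/1716 = 1 − 1.44755 ≈ -0.4476

-0.4476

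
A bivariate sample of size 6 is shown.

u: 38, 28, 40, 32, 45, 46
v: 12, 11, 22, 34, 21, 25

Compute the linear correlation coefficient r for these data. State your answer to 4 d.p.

n = 6, Σu = 229, Σv = 125, Σu² = 8993, Σv² = 2971, Σuv = 4827
nΣuv − ΣuΣv = 28962 − 28625 = 337
nΣu² − (Σu)² = 53958 − 52441 = 1517; nΣv² − (Σv)² = 17826 − 15625 = 2201
r = 337 / √(1517 × 2201) = 337 / 1827.2704 ≈ 0.1844

0.1844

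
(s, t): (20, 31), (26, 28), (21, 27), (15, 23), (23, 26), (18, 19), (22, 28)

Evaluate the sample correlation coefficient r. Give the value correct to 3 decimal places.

0.552

n = 7, Σs = 145, Σt = 182, Σs² = 3079, Σt² = 4824, Σst = 3816
nΣst − ΣsΣt = 26712 − 26390 = 322
nΣs² − (Σs)² = 21553 − 21025 = 528; nΣt² − (Σt)² = 33768 − 33124 = 644
r = 322 / √(528 × 644) = 322 / 583.1226 ≈ 0.552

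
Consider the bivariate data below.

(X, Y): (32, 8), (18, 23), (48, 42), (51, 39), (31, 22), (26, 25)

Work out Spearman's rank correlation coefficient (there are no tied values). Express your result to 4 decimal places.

0.4286

Rank X: 4, 1, 5, 6, 3, 2
Rank Y: 1, 3, 6, 5, 2, 4
d = rank(X) − rank(Y): 3, -2, -1, 1, 1, -2; Σd² = 20
ρ = 1 − 6Σd² / [n(n²−1)] = 1 − 6×20 / (6×35) = 1 − 120/210 ≈ 0.4286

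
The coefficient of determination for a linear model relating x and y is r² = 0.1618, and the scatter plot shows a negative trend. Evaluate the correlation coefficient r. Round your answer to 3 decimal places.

|r| = √0.1618 = 0.402
The association is negative, so r = −0.402.

-0.402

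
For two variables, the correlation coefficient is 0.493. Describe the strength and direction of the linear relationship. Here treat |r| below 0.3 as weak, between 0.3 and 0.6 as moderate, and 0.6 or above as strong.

moderate positive

r = 0.493 > 0 so the relationship is positive.
|r| = 0.493, which falls in the moderate range.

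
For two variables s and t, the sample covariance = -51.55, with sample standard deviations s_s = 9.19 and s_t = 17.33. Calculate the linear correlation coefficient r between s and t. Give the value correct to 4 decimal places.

-0.3237

r = Cov(s,t) / (s_s · s_t) = -51.55 / (9.19 × 17.33)
  = -51.55 / 159.2627 ≈ -0.3237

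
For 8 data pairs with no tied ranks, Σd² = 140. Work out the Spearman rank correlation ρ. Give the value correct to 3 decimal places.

ρ = 1 − 6Σd² / [n(n²−1)] = 1 − 6×140 / (8×63)
  = 1 − 840/504 = 1 − 1.6667 ≈ -0.667

-0.667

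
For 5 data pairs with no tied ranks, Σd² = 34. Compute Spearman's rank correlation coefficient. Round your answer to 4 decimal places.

-0.7000

ρ = 1 − 6Σd² / [n(n²−1)] = 1 − 6×34 / (5×24)
  = 1 − 204/120 = 1 − 1.70000 ≈ -0.7000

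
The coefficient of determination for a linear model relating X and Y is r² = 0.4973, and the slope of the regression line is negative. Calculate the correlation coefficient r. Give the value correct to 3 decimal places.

-0.705

|r| = √0.4973 = 0.705
The association is negative, so r = −0.705.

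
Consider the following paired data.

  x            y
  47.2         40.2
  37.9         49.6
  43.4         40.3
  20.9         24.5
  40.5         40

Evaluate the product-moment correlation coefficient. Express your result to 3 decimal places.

0.729

n = 5, Σx = 189.9, Σy = 194.6, Σx² = 7624.87, Σy² = 7900.54, Σxy = 7658.35
nΣxy − ΣxΣy = 38291.75 − 36954.54 = 1337.21
nΣx² − (Σx)² = 38124.35 − 36062.01 = 2062.34; nΣy² − (Σy)² = 39502.7 − 37869.16 = 1633.54
r = 1337.21 / √(2062.34 × 1633.54) = 1337.21 / 1835.4604 ≈ 0.729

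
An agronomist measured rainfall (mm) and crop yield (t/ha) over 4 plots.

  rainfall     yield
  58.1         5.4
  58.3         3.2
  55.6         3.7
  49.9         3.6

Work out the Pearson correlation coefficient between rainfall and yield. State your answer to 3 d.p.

0.315

n = 4, Σx = 221.9, Σy = 15.9, Σx² = 12355.87, Σy² = 66.05, Σxy = 885.66
nΣxy − ΣxΣy = 3542.64 − 3528.21 = 14.43
nΣx² − (Σx)² = 49423.48 − 49239.61 = 183.87; nΣy² − (Σy)² = 264.2 − 252.81 = 11.39
r = 14.43 / √(183.87 × 11.39) = 14.43 / 45.7633 ≈ 0.315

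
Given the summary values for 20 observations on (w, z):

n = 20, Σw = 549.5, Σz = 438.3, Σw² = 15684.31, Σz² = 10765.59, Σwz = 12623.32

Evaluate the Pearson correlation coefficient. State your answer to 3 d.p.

r = (nΣwz − ΣwΣz) / √[(nΣw² − (Σw)²)(nΣz² − (Σz)²)]
Numerator: 20×12623.32 − 549.5×438.3 = 11620.55
Denominator: √[(313686.2 − 301950.25)(215311.8 − 192106.89)] = √[11735.95 × 23204.91] = 16502.4745
r = 11620.55 / 16502.4745 ≈ 0.704

0.704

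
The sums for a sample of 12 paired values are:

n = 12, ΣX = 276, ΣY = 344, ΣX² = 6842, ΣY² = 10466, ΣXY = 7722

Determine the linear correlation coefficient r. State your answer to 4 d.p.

-0.3476

r = (nΣXY − ΣXΣY) / √[(nΣX² − (ΣX)²)(nΣY² − (ΣY)²)]
Numerator: 12×7722 − 276×344 = -2280
Denominator: √[(82104 − 76176)(125592 − 118336)] = √[5928 × 7256] = 6558.4730
r = -2280 / 6558.4730 ≈ -0.3476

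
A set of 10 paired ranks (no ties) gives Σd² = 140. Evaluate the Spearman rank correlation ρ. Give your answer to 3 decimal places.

ρ = 1 − 6Σd² / [n(n²−1)] = 1 − 6×140 / (10×99)
  = 1 − 840/990 = 1 − 0.8485 ≈ 0.152

0.152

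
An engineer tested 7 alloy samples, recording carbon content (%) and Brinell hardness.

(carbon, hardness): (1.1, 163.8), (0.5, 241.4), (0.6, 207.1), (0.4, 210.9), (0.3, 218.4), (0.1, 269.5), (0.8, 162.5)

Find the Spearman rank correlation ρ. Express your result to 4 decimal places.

-0.8571

Rank carbon: 7, 4, 5, 3, 2, 1, 6
Rank hardness: 2, 6, 3, 4, 5, 7, 1
d = rank(carbon) − rank(hardness): 5, -2, 2, -1, -3, -6, 5; Σd² = 104
ρ = 1 − 6Σd² / [n(n²−1)] = 1 − 6×104 / (7×48) = 1 − 624/336 ≈ -0.8571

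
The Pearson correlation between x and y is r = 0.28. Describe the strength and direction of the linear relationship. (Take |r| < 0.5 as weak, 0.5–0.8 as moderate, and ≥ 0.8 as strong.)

r = 0.28 > 0 so the relationship is positive.
|r| = 0.28, which falls in the weak range.

weak positive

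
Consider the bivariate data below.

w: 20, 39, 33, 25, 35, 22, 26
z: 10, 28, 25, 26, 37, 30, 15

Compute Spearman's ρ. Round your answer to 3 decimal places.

0.464

Rank w: 1, 7, 5, 3, 6, 2, 4
Rank z: 1, 5, 3, 4, 7, 6, 2
d = rank(w) − rank(z): 0, 2, 2, -1, -1, -4, 2; Σd² = 30
ρ = 1 − 6Σd² / [n(n²−1)] = 1 − 6×30 / (7×48) = 1 − 180/336 ≈ 0.464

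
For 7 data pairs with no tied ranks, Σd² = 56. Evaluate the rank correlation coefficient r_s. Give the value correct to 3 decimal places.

0.000

ρ = 1 − 6Σd² / [n(n²−1)] = 1 − 6×56 / (7×48)
  = 1 − 336/336 = 1 − 1.0000 ≈ 0.000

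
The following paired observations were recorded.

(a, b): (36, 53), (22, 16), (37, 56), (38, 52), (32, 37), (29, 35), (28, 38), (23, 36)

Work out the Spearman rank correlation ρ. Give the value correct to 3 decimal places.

Rank a: 6, 1, 7, 8, 5, 4, 3, 2
Rank b: 7, 1, 8, 6, 4, 2, 5, 3
d = rank(a) − rank(b): -1, 0, -1, 2, 1, 2, -2, -1; Σd² = 16
ρ = 1 − 6Σd² / [n(n²−1)] = 1 − 6×16 / (8×63) = 1 − 96/504 ≈ 0.810

0.810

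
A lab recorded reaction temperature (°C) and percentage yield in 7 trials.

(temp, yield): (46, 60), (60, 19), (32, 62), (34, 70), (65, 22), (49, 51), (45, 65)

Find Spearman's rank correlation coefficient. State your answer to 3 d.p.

Rank temp: 4, 6, 1, 2, 7, 5, 3
Rank yield: 4, 1, 5, 7, 2, 3, 6
d = rank(temp) − rank(yield): 0, 5, -4, -5, 5, 2, -3; Σd² = 104
ρ = 1 − 6Σd² / [n(n²−1)] = 1 − 6×104 / (7×48) = 1 − 624/336 ≈ -0.857

-0.857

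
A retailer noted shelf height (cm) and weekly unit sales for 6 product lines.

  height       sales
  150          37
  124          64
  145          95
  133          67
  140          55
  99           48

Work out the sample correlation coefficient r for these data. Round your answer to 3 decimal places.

0.203

n = 6, Σx = 791, Σy = 366, Σx² = 105991, Σy² = 24308, Σxy = 48624
nΣxy − ΣxΣy = 291744 − 289506 = 2238
nΣx² − (Σx)² = 635946 − 625681 = 10265; nΣy² − (Σy)² = 145848 − 133956 = 11892
r = 2238 / √(10265 × 11892) = 2238 / 11048.5918 ≈ 0.203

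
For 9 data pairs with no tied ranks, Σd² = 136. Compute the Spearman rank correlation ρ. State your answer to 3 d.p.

-0.133

ρ = 1 − 6Σd² / [n(n²−1)] = 1 − 6×136 / (9×80)
  = 1 − 816/720 = 1 − 1.1333 ≈ -0.133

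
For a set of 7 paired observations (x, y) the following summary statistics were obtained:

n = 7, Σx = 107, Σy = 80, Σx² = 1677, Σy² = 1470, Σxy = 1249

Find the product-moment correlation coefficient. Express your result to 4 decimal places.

r = (nΣxy − ΣxΣy) / √[(nΣx² − (Σx)²)(nΣy² − (Σy)²)]
Numerator: 7×1249 − 107×80 = 183
Denominator: √[(11739 − 11449)(10290 − 6400)] = √[290 × 3890] = 1062.1205
r = 183 / 1062.1205 ≈ 0.1723

0.1723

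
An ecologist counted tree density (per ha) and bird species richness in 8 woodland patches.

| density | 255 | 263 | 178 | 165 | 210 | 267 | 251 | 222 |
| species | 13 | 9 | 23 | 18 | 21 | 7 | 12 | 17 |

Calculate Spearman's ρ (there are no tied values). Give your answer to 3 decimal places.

-0.905

Rank density: 6, 7, 2, 1, 3, 8, 5, 4
Rank species: 4, 2, 8, 6, 7, 1, 3, 5
d = rank(density) − rank(species): 2, 5, -6, -5, -4, 7, 2, -1; Σd² = 160
ρ = 1 − 6Σd² / [n(n²−1)] = 1 − 6×160 / (8×63) = 1 − 960/504 ≈ -0.905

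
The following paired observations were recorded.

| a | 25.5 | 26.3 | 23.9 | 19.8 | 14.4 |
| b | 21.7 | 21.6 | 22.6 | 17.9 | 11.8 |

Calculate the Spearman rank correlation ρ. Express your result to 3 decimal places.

Rank a: 4, 5, 3, 2, 1
Rank b: 4, 3, 5, 2, 1
d = rank(a) − rank(b): 0, 2, -2, 0, 0; Σd² = 8
ρ = 1 − 6Σd² / [n(n²−1)] = 1 − 6×8 / (5×24) = 1 − 48/120 ≈ 0.600

0.600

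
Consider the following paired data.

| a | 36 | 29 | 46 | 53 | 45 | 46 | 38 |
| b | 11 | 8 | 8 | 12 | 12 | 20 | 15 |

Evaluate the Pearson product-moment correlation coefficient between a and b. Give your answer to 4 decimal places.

n = 7, Σa = 293, Σb = 86, Σa² = 12647, Σb² = 1162, Σab = 3662
nΣab − ΣaΣb = 25634 − 25198 = 436
nΣa² − (Σa)² = 88529 − 85849 = 2680; nΣb² − (Σb)² = 8134 − 7396 = 738
r = 436 / √(2680 × 738) = 436 / 1406.3570 ≈ 0.3100

0.3100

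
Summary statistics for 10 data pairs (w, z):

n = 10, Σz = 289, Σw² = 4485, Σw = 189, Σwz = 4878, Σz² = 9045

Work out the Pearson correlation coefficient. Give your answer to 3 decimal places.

r = (nΣwz − ΣwΣz) / √[(nΣw² − (Σw)²)(nΣz² − (Σz)²)]
Numerator: 10×4878 − 189×289 = -5841
Denominator: √[(44850 − 35721)(90450 − 83521)] = √[9129 × 6929] = 7953.2912
r = -5841 / 7953.2912 ≈ -0.734

-0.734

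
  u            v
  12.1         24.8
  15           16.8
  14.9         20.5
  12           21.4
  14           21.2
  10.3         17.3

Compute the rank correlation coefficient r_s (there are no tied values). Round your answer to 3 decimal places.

Rank u: 3, 6, 5, 2, 4, 1
Rank v: 6, 1, 3, 5, 4, 2
d = rank(u) − rank(v): -3, 5, 2, -3, 0, -1; Σd² = 48
ρ = 1 − 6Σd² / [n(n²−1)] = 1 − 6×48 / (6×35) = 1 − 288/210 ≈ -0.371

-0.371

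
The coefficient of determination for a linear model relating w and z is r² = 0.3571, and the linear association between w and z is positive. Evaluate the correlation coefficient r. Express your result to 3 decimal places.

0.598

|r| = √0.3571 = 0.598
The association is positive, so r = 0.598.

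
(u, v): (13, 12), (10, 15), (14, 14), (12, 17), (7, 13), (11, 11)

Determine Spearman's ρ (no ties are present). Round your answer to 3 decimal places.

0.029

Rank u: 5, 2, 6, 4, 1, 3
Rank v: 2, 5, 4, 6, 3, 1
d = rank(u) − rank(v): 3, -3, 2, -2, -2, 2; Σd² = 34
ρ = 1 − 6Σd² / [n(n²−1)] = 1 − 6×34 / (6×35) = 1 − 204/210 ≈ 0.029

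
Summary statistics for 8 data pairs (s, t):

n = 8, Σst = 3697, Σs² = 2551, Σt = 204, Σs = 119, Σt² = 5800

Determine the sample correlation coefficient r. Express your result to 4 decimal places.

r = (nΣst − ΣsΣt) / √[(nΣs² − (Σs)²)(nΣt² − (Σt)²)]
Numerator: 8×3697 − 119×204 = 5300
Denominator: √[(20408 − 14161)(46400 − 41616)] = √[6247 × 4784] = 5466.7767
r = 5300 / 5466.7767 ≈ 0.9695

0.9695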